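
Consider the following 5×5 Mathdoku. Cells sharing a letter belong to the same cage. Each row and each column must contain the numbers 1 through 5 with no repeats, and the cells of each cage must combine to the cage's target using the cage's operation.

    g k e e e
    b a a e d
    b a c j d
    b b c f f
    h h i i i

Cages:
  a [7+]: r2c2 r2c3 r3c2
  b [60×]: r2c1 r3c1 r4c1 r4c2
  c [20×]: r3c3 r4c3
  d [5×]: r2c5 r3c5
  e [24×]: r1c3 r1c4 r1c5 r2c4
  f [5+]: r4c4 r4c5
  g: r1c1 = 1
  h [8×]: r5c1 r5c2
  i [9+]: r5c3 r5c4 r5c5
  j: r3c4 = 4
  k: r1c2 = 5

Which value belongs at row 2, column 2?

3

Cage g is given; hence r1c1 = 1.
Cage k is given, which forces r1c2 = 5.
Cage j is a single given cell, which forces r3c4 = 4.
Cage e has product 24, so r2c4 = 1.
Row 2 now contains 1, leaving r2c5 = 5.
Row 3 already has 4, which forces r3c3 = 5.
5 is placed in column 5; hence r3c5 = 1.
Cage c's pair has product 20, so r4c3 = 4.
The 4 cells of cage e must have product 24, leaving r1c5 = 4.
Cage a needs sum 7, so r2c2 = 3.
The 3 cells of cage a must have sum 7, so r2c3 = 2.
The 3 cells of cage a must have sum 7, leaving r3c2 = 2.
The 4 cells of cage b must have product 60, so r4c1 = 5.
2 is placed in column 2, leaving r4c2 = 1.
2 is placed in column 2, so r5c2 = 4.
4 is placed in column 5, so r5c5 = 3.
Column 3 already has 2, so r1c3 = 3.
Cage e has product 24, leaving r1c4 = 2.
Row 2 now contains 2, which forces r2c1 = 4.
Row 3 now contains 2; hence r3c1 = 3.
Cage f's pair has sum 5, so r4c4 = 3.
3 is placed in column 5, which forces r4c5 = 2.
Row 5 now contains 4, which forces r5c1 = 2.
3 is placed in row 5, which forces r5c3 = 1.
Cage i needs sum 9, leaving r5c4 = 5.
Filled in: 1 5 3 2 4 / 4 3 2 1 5 / 3 2 5 4 1 / 5 1 4 3 2 / 2 4 1 5 3.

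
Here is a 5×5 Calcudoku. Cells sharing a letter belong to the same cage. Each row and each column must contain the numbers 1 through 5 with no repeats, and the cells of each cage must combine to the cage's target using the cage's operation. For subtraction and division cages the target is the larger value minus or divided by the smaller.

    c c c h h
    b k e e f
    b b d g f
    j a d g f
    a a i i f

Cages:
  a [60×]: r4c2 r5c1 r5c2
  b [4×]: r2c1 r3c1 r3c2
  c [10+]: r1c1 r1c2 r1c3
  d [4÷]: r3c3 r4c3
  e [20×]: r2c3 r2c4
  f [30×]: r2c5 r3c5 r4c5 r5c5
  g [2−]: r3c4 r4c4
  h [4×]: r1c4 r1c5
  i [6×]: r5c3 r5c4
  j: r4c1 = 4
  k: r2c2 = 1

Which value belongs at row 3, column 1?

1

Cage k is given, so r2c2 = 1.
Column 2 already has 1, so r3c2 = 2.
Cage j is given, leaving r4c1 = 4.
Row 4 now contains 4, so r4c3 = 1.
1 is placed in row 2, which forces r2c1 = 2.
Column 1 already has 4, so r3c1 = 1.
Column 3 already has 1, leaving r3c3 = 4.
Cage a needs product 60, leaving r5c2 = 4.
The 3 cells of cage c must have sum 10, which forces r1c3 = 2.
Column 3 now contains 4, so r2c3 = 5.
Cage e needs two cells with product 20, so r2c4 = 4.
5 is placed in row 2, leaving r2c5 = 3.
Column 5 already has 3; hence r3c5 = 5.
The 4 cells of cage f must have product 30, which forces r4c5 = 2.
Column 3 already has 2, leaving r5c3 = 3.
Row 5 now contains 3, leaving r5c4 = 2.
The 4 cells of cage f must have product 30, leaving r5c5 = 1.
4 is placed in column 4, leaving r1c4 = 1.
Column 5 already has 1, leaving r1c5 = 4.
5 is placed in row 3, which forces r3c4 = 3.
Cage a has product 60, which forces r4c2 = 3.
Cage g's pair has difference 2; hence r4c4 = 5.
Row 5 now contains 3, which forces r5c1 = 5.
Column 1 now contains 5, which forces r1c1 = 3.
Column 2 already has 3, which forces r1c2 = 5.
The full grid is 3 5 2 1 4 / 2 1 5 4 3 / 1 2 4 3 5 / 4 3 1 5 2 / 5 4 3 2 1.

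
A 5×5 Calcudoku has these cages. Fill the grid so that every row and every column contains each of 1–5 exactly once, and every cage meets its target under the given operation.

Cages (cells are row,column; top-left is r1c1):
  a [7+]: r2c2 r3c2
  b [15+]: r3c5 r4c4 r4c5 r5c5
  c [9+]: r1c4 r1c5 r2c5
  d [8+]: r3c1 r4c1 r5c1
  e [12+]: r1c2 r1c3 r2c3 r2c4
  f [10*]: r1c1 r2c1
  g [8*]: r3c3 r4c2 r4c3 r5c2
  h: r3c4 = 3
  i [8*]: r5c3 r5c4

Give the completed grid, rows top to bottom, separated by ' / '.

H is a freebie, so r3c4 = 3.
{2, 4} are confined to r5c3 and r5c4 in row 5; hence r5c2 = 1.
The only place for 3 in row 4 is r4c5.
The 4 cells of cage b must have sum 15, which forces r3c5 = 2.
Cage b needs sum 15, so r4c4 = 5.
Column 5 now contains 3, which forces r5c5 = 5.
Cage c needs sum 9, which forces r1c4 = 4.
5 is placed in column 5; hence r1c5 = 1.
Column 5 already has 2; hence r2c5 = 4.
Row 5 already has 5, so r5c1 = 3.
Column 4 now contains 4, leaving r5c4 = 2.
Cage e has sum 12; hence r1c2 = 3.
Cage e needs sum 12, which forces r1c3 = 5.
Column 2 already has 3, so r2c2 = 2.
Cage e has sum 12, so r2c3 = 3.
Column 4 already has 2, leaving r2c4 = 1.
Column 2 now contains 2; hence r4c2 = 4.
Row 5 now contains 2; hence r5c3 = 4.
5 is placed in row 1, leaving r1c1 = 2.
2 is placed in row 2, leaving r2c1 = 5.
The 3 cells of cage d must have sum 8, which forces r3c1 = 4.
Column 2 already has 4, leaving r3c2 = 5.
Column 3 now contains 4, which forces r3c3 = 1.
Row 4 already has 4, which forces r4c1 = 1.
The 4 cells of cage g must have product 8, so r4c3 = 2.

2 3 5 4 1 / 5 2 3 1 4 / 4 5 1 3 2 / 1 4 2 5 3 / 3 1 4 2 5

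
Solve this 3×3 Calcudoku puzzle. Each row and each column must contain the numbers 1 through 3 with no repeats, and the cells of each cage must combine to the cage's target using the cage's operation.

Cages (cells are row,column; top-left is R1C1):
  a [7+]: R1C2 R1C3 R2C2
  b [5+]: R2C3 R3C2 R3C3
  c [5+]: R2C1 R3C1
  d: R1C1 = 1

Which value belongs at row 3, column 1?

2

D is a freebie; hence R1C1 = 1.
Row 1 now contains 1, which forces R1C2 = 3.
Row 1 already has 3; hence R1C3 = 2.
Column 2 already has 3; hence R2C2 = 2.
Column 3 now contains 2, which forces R2C3 = 1.
Column 2 now contains 2, so R3C2 = 1.
Column 3 now contains 1, so R3C3 = 3.
Row 2 now contains 2, which forces R2C1 = 3.
Row 3 now contains 3, which forces R3C1 = 2.
The full grid is 1 3 2 / 3 2 1 / 2 1 3.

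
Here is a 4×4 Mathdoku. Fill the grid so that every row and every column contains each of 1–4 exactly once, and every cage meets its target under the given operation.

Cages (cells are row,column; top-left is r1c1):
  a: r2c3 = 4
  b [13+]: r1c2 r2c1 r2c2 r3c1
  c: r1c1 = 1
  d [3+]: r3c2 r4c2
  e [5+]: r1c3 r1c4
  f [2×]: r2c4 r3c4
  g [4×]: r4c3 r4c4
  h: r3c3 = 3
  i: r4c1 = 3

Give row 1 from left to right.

Cage c is a single given cell; hence r1c1 = 1.
Cage a is given, leaving r2c3 = 4.
Cage h is given, leaving r3c3 = 3.
I is a freebie, which forces r4c1 = 3.
Column 3 now contains 4, so r4c3 = 1.
Row 4 already has 1, so r4c4 = 4.
Cage b needs sum 13, leaving r1c2 = 4.
Column 3 already has 3; hence r1c3 = 2.
Cage e needs two cells with sum 5; hence r1c4 = 3.
Column 1 now contains 3, which forces r2c1 = 2.
The 4 cells of cage b must have sum 13, which forces r2c2 = 3.
2 is placed in row 2, which forces r2c4 = 1.
The 4 cells of cage b must have sum 13, which forces r3c1 = 4.
Cage d's pair has sum 3; hence r3c2 = 1.
Column 4 already has 1; hence r3c4 = 2.
Row 4 already has 1; hence r4c2 = 2.
Completed grid: 1 4 2 3 / 2 3 4 1 / 4 1 3 2 / 3 2 1 4.

1 4 2 3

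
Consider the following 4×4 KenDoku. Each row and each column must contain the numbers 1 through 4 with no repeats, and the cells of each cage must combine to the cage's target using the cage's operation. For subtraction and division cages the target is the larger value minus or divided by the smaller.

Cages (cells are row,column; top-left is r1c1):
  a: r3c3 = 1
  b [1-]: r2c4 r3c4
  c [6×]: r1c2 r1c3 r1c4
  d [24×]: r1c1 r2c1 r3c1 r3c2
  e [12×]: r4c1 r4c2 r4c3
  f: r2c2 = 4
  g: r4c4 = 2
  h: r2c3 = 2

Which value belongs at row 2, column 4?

Cage f is a single given cell, leaving r2c2 = 4.
H is a freebie, so r2c3 = 2.
A is a freebie, which forces r3c3 = 1.
Cage g is given, leaving r4c4 = 2.
Cage c has product 6, so r1c2 = 2.
Column 3 already has 1, so r1c3 = 3.
Cage c needs product 6, which forces r1c4 = 1.
Cage b's pair has difference 1, leaving r2c4 = 3.
Column 2 now contains 2, which forces r3c2 = 3.
Cage b needs two cells with difference 1, which forces r3c4 = 4.
3 is placed in column 2; hence r4c2 = 1.
3 is placed in column 3, leaving r4c3 = 4.
1 is placed in row 1, so r1c1 = 4.
Row 2 now contains 3, leaving r2c1 = 1.
Row 3 now contains 4, so r3c1 = 2.
4 is placed in row 4; hence r4c1 = 3.
Completed grid: 4 2 3 1 / 1 4 2 3 / 2 3 1 4 / 3 1 4 2.

3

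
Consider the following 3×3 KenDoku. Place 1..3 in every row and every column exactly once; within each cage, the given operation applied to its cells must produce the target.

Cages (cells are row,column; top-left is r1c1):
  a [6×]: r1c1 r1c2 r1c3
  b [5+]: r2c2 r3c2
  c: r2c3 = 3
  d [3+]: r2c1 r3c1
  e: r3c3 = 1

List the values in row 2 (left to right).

1 2 3

Cage c is given; hence r2c3 = 3.
E is a freebie, so r3c3 = 1.
Column 3 already has 1, leaving r1c3 = 2.
The two cells of cage d must have sum 3, so r2c1 = 1.
3 is placed in row 2, leaving r2c2 = 2.
1 is placed in row 3, which forces r3c1 = 2.
Cage b's pair has sum 5, leaving r3c2 = 3.
1 is placed in column 1, leaving r1c1 = 3.
Column 2 now contains 3, so r1c2 = 1.
Completed grid: 3 1 2 / 1 2 3 / 2 3 1.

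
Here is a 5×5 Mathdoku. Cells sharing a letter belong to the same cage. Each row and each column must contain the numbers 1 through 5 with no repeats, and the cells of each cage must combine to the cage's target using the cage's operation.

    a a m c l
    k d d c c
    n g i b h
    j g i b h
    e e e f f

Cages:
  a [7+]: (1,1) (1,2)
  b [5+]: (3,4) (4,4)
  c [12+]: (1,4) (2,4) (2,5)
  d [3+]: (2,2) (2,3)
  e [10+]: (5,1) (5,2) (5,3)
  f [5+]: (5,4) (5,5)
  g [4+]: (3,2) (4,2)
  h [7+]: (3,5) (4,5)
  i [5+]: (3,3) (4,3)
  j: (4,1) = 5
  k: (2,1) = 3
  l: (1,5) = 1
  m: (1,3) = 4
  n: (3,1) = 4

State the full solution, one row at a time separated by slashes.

M is a freebie, which forces (1,3) = 4.
Cage l is given, leaving (1,5) = 1.
Cage k is a single given cell, which forces (2,1) = 3.
N is a freebie, leaving (3,1) = 4.
Cage j is given, so (4,1) = 5.
5 is placed in column 1, which forces (1,1) = 2.
The two cells of cage a must have sum 7, so (1,2) = 5.
5 is placed in row 1, which forces (1,4) = 3.
Column 1 now contains 2, which forces (5,1) = 1.
Row 5 already has 1, which forces (5,4) = 2.
Column 4 already has 2, which forces (3,4) = 1.
Column 4 already has 2, so (4,4) = 4.
Row 4 already has 4; hence (4,5) = 2.
Cage e has sum 10, which forces (5,2) = 4.
Cage e has sum 10, leaving (5,3) = 5.
The two cells of cage f must have sum 5, leaving (5,5) = 3.
4 is placed in column 4, leaving (2,4) = 5.
Cage c has sum 12; hence (2,5) = 4.
Row 3 now contains 1, leaving (3,2) = 3.
Cage i needs two cells with sum 5, leaving (3,3) = 2.
Column 5 now contains 3; hence (3,5) = 5.
The two cells of cage g must have sum 4; hence (4,2) = 1.
Row 4 already has 2, leaving (4,3) = 3.
1 is placed in column 2, so (2,2) = 2.
2 is placed in column 3, leaving (2,3) = 1.

2 5 4 3 1 / 3 2 1 5 4 / 4 3 2 1 5 / 5 1 3 4 2 / 1 4 5 2 3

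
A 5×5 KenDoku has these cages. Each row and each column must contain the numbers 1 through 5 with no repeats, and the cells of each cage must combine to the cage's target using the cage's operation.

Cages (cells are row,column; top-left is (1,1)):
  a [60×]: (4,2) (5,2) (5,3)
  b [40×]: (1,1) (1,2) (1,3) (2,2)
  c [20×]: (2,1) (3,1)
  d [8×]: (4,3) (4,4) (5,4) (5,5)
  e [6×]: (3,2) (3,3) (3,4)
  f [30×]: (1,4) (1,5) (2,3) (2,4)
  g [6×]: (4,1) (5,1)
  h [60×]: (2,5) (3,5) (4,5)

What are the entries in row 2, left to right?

The only place for 1 in column 1 is (1,1).
The only place for 1 in column 2 is (3,2).
Column 5 needs a 1, and only (5,5) is open for it.
The only place for 2 in column 5 is (1,5).
The 4 cells of cage b must have product 40, so (2,2) = 2.
Row 1 needs a 3, and only (1,4) is open for it.
Cage e has product 6, leaving (3,3) = 3.
Column 4 already has 3, leaving (3,4) = 2.
2 is placed in column 4, which forces (5,4) = 4.
The 3 cells of cage a must have product 60; hence (4,2) = 4.
Cage d needs product 8, which forces (4,3) = 2.
4 is placed in column 4, which forces (4,4) = 1.
Cage a has product 60, which forces (5,2) = 3.
Row 5 now contains 4, leaving (5,3) = 5.
4 is placed in column 2, so (1,2) = 5.
Column 3 now contains 5, leaving (1,3) = 4.
Column 3 now contains 5, leaving (2,3) = 1.
Column 4 already has 1; hence (2,4) = 5.
2 is placed in row 4, which forces (4,1) = 3.
Row 4 already has 3; hence (4,5) = 5.
3 is placed in row 5, which forces (5,1) = 2.
Row 2 already has 5, so (2,1) = 4.
Cage h has product 60, leaving (2,5) = 3.
Cage c's pair has product 20, which forces (3,1) = 5.
5 is placed in column 5; hence (3,5) = 4.
Filled in: 1 5 4 3 2 / 4 2 1 5 3 / 5 1 3 2 4 / 3 4 2 1 5 / 2 3 5 4 1.

4 2 1 5 3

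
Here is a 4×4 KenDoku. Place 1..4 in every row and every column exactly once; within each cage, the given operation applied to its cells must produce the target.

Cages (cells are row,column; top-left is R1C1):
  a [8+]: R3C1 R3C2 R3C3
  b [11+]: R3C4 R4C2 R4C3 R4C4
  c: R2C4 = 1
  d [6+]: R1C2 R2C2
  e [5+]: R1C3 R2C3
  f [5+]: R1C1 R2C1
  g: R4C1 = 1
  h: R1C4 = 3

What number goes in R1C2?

Cage h is given; hence R1C4 = 3.
C is a freebie, which forces R2C4 = 1.
G is a freebie, leaving R4C1 = 1.
The two cells of cage f must have sum 5, which forces R1C1 = 2.
Row 1 now contains 2, so R1C2 = 4.
Row 1 now contains 2, so R1C3 = 1.
The two cells of cage f must have sum 5, which forces R2C1 = 3.
Column 2 now contains 4, which forces R2C2 = 2.
Row 2 now contains 3, so R2C3 = 4.
Column 1 already has 3, so R3C1 = 4.
4 is placed in column 3, which forces R3C3 = 3.
Cage b needs sum 11, leaving R3C4 = 2.
2 is placed in column 2; hence R4C2 = 3.
Column 3 now contains 3; hence R4C3 = 2.
The 4 cells of cage b must have sum 11, which forces R4C4 = 4.
3 is placed in row 3, which forces R3C2 = 1.
The full grid is 2 4 1 3 / 3 2 4 1 / 4 1 3 2 / 1 3 2 4.

4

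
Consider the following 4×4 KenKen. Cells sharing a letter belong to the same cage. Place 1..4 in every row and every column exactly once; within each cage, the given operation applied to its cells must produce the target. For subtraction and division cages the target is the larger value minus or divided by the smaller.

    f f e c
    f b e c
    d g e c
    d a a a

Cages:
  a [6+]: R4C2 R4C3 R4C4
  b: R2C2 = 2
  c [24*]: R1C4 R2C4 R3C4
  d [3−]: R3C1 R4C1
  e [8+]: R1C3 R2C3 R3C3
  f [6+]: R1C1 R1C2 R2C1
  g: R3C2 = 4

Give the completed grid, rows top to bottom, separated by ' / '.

Cage b is given, leaving R2C2 = 2.
Cage g is a single given cell, which forces R3C2 = 4.
Row 3 now contains 4, so R3C1 = 1.
1 is placed in row 3; hence R3C3 = 3.
Row 3 already has 3, so R3C4 = 2.
The two cells of cage d must have difference 3, so R4C1 = 4.
Column 1 already has 4; hence R1C1 = 2.
Cage f has sum 6, which forces R1C2 = 1.
1 is placed in row 1, which forces R1C3 = 4.
Row 1 already has 4; hence R1C4 = 3.
Column 1 already has 1, leaving R2C1 = 3.
Column 3 already has 4, leaving R2C3 = 1.
3 is placed in column 4, so R2C4 = 4.
1 is placed in column 2, so R4C2 = 3.
Cage a has sum 6, so R4C3 = 2.
3 is placed in column 4, so R4C4 = 1.

2 1 4 3 / 3 2 1 4 / 1 4 3 2 / 4 3 2 1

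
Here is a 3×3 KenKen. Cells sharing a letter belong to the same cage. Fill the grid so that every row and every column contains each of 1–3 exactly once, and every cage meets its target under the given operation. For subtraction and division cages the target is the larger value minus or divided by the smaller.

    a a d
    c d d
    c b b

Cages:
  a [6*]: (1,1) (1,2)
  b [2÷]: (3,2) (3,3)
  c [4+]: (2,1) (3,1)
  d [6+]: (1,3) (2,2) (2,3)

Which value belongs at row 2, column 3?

Row 1 needs a 1, and only (1,3) is open for it.
The two cells of cage b must have quotient 2, leaving (3,2) = 1.
Column 3 already has 1, which forces (3,3) = 2.
Cage c needs two cells with sum 4, leaving (2,1) = 1.
The 3 cells of cage d must have sum 6, which forces (2,2) = 2.
Column 3 now contains 2, leaving (2,3) = 3.
Row 3 already has 1; hence (3,1) = 3.
Column 1 already has 3; hence (1,1) = 2.
Column 2 now contains 2, which forces (1,2) = 3.
Filled in: 2 3 1 / 1 2 3 / 3 1 2.

3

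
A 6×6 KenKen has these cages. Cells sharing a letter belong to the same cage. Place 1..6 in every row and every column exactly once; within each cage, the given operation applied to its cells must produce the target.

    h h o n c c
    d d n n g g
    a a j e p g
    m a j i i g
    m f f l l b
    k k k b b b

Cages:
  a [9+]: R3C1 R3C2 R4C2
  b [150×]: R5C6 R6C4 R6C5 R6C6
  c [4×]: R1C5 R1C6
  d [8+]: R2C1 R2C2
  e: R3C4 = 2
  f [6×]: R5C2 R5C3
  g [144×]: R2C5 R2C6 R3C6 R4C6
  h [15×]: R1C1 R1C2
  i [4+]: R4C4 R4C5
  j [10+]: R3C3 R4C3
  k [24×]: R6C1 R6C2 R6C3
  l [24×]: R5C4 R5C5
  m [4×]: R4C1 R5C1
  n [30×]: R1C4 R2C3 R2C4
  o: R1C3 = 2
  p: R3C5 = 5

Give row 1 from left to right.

Cage o is given, so R1C3 = 2.
Cage e is given, which forces R3C4 = 2.
Cage p is given, which forces R3C5 = 5.
Cage b needs product 150; hence R5C6 = 5.
The 4 cells of cage b must have product 150, so R6C4 = 5.
Cage n needs product 30, leaving R2C3 = 5.
In row 1, 6 can only go at R1C4, so R1C4 = 6.
Column 4 already has 6, so R2C4 = 1.
1 is placed in column 4, which forces R4C4 = 3.
3 is placed in row 4, leaving R4C5 = 1.
Column 4 already has 6, leaving R5C4 = 4.
Cage l's pair has product 24, which forces R5C5 = 6.
1 is placed in column 5; hence R1C5 = 4.
Cage c needs two cells with product 4, leaving R1C6 = 1.
Row 4 already has 1; hence R4C1 = 4.
4 is placed in row 4, so R4C3 = 6.
Row 4 already has 6, which forces R4C6 = 2.
Row 5 already has 4, leaving R5C1 = 1.
The two cells of cage f must have product 6, leaving R5C2 = 2.
Cage f needs two cells with product 6; hence R5C3 = 3.
Column 6 now contains 2, which forces R6C6 = 3.
Cage d's pair has sum 8, so R2C1 = 2.
Column 2 already has 2, leaving R2C2 = 6.
The 4 cells of cage g must have product 144; hence R2C5 = 3.
Row 2 now contains 6, which forces R2C6 = 4.
Cage a has sum 9; hence R3C1 = 3.
The 3 cells of cage a must have sum 9, leaving R3C2 = 1.
Column 3 now contains 6; hence R3C3 = 4.
4 is placed in column 6, which forces R3C6 = 6.
2 is placed in row 4, leaving R4C2 = 5.
Cage k needs product 24; hence R6C1 = 6.
Column 2 already has 1, which forces R6C2 = 4.
Column 3 already has 4, leaving R6C3 = 1.
3 is placed in row 6, leaving R6C5 = 2.
Column 1 now contains 3, so R1C1 = 5.
Column 2 now contains 5, which forces R1C2 = 3.
Filled in: 5 3 2 6 4 1 / 2 6 5 1 3 4 / 3 1 4 2 5 6 / 4 5 6 3 1 2 / 1 2 3 4 6 5 / 6 4 1 5 2 3.

5 3 2 6 4 1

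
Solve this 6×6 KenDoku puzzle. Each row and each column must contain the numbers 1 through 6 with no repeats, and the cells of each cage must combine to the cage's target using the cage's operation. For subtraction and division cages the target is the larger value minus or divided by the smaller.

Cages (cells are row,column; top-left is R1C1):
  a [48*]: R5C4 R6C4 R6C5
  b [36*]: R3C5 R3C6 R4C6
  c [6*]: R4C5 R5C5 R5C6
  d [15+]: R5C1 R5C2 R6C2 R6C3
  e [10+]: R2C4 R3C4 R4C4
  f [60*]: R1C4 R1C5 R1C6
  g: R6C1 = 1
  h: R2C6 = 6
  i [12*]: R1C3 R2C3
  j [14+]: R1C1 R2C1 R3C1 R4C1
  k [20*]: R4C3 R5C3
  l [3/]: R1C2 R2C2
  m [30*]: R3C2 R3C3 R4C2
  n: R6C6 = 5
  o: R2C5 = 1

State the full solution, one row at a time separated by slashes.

Cage o is given, leaving R2C5 = 1.
Cage h is given; hence R2C6 = 6.
G is a freebie, which forces R6C1 = 1.
N is a freebie, leaving R6C6 = 5.
The 3 cells of cage c must have product 6, which forces R5C6 = 1.
Row 1 needs a 1, and only R1C2 is open for it.
Cage l's pair has quotient 3, leaving R2C2 = 3.
The only place for 1 in row 4 is R4C4.
In row 3, 1 can only go at R3C3, so R3C3 = 1.
Row 4 needs a 6, and only R4C2 is open for it.
Column 2 already has 6; hence R3C2 = 5.
5 is placed in row 3, which forces R3C4 = 4.
Column 4 now contains 4, so R2C4 = 5.
Cage b needs product 36; hence R3C5 = 6.
The 3 cells of cage a must have product 48; hence R6C5 = 4.
Cage f has product 60, which forces R1C5 = 5.
Cage d has sum 15, so R5C2 = 4.
4 is placed in row 5, leaving R5C3 = 5.
Row 6 now contains 4, leaving R6C2 = 2.
Row 6 now contains 2; hence R6C4 = 6.
Column 4 now contains 6, leaving R1C4 = 3.
Cage f has product 60, which forces R1C6 = 4.
The 4 cells of cage j must have sum 14, which forces R4C1 = 5.
5 is placed in column 3, so R4C3 = 4.
Cage d has sum 15, leaving R5C1 = 6.
Column 4 now contains 6, so R5C4 = 2.
Row 5 already has 2; hence R5C5 = 3.
Row 6 now contains 6; hence R6C3 = 3.
Row 1 already has 4, so R1C1 = 2.
Row 1 already has 3; hence R1C3 = 6.
The 4 cells of cage j must have sum 14, so R2C1 = 4.
Column 3 now contains 4, leaving R2C3 = 2.
The 4 cells of cage j must have sum 14; hence R3C1 = 3.
Row 3 already has 3; hence R3C6 = 2.
Column 5 now contains 3, so R4C5 = 2.
Column 6 now contains 2, leaving R4C6 = 3.

2 1 6 3 5 4 / 4 3 2 5 1 6 / 3 5 1 4 6 2 / 5 6 4 1 2 3 / 6 4 5 2 3 1 / 1 2 3 6 4 5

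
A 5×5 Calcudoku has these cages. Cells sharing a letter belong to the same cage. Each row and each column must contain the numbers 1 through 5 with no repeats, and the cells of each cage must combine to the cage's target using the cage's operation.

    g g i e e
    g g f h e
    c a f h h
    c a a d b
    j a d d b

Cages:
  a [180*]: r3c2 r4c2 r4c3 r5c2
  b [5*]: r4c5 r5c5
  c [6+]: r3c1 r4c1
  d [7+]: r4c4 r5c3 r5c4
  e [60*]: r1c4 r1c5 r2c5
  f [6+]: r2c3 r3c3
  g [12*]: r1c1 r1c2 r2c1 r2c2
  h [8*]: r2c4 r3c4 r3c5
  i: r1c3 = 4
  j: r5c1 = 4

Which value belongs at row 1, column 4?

I is a freebie, so r1c3 = 4.
Cage a has product 180, which forces r4c3 = 3.
Cage j is given, which forces r5c1 = 4.
The 3 cells of cage e must have product 60, so r2c5 = 4.
The 3 cells of cage h must have product 8, leaving r3c4 = 4.
The 4 cells of cage a must have product 180; hence r4c2 = 4.
In row 2, 5 can only go at r2c3, so r2c3 = 5.
Column 3 already has 5, leaving r3c3 = 1.
Row 3 now contains 1, which forces r3c5 = 2.
Column 3 already has 1, leaving r5c3 = 2.
The 3 cells of cage h must have product 8, which forces r2c4 = 1.
Row 3 now contains 1; hence r3c1 = 5.
Row 3 already has 5; hence r3c2 = 3.
Cage c's pair has sum 6, which forces r4c1 = 1.
Cage d has sum 7; hence r4c4 = 2.
1 is placed in row 4, leaving r4c5 = 5.
Column 2 already has 3, which forces r5c2 = 5.
Cage d needs sum 7; hence r5c4 = 3.
5 is placed in column 5; hence r5c5 = 1.
Cage g needs product 12; hence r1c1 = 2.
Cage g has product 12, which forces r1c2 = 1.
3 is placed in column 4, so r1c4 = 5.
5 is placed in column 5, which forces r1c5 = 3.
The 4 cells of cage g must have product 12, which forces r2c1 = 3.
Column 2 already has 3, which forces r2c2 = 2.
The full grid is 2 1 4 5 3 / 3 2 5 1 4 / 5 3 1 4 2 / 1 4 3 2 5 / 4 5 2 3 1.

5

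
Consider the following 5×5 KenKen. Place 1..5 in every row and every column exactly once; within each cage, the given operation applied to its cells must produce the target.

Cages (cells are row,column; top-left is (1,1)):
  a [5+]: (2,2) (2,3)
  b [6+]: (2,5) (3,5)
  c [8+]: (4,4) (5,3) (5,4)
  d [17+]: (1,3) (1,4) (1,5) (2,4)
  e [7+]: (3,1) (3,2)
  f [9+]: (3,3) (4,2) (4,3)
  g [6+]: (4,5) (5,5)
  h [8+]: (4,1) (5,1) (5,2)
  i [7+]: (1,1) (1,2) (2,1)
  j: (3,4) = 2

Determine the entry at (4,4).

The 4 cells of cage d must have sum 17, which forces (2,4) = 5.
J is a freebie, leaving (3,4) = 2.
Row 3 needs a 1, and only (3,3) is open for it.
The only place for 5 in row 3 is (3,5).
Cage d has sum 17; hence (1,3) = 5.
Cage b needs two cells with sum 6; hence (2,5) = 1.
Column 3 now contains 5; hence (4,3) = 3.
Column 3 already has 3, so (5,3) = 4.
Row 5 now contains 4; hence (5,5) = 2.
Cage a needs two cells with sum 5, so (2,2) = 3.
Column 3 now contains 4; hence (2,3) = 2.
3 is placed in column 2, leaving (3,2) = 4.
3 is placed in row 4, which forces (4,2) = 5.
The 3 cells of cage c must have sum 8, which forces (4,4) = 1.
Column 5 now contains 2; hence (4,5) = 4.
5 is placed in column 2; hence (5,2) = 1.
The 3 cells of cage c must have sum 8, leaving (5,4) = 3.
The 3 cells of cage i must have sum 7, so (1,1) = 1.
1 is placed in column 2; hence (1,2) = 2.
3 is placed in column 4; hence (1,4) = 4.
Column 5 now contains 4, so (1,5) = 3.
2 is placed in row 2, leaving (2,1) = 4.
4 is placed in row 3, leaving (3,1) = 3.
Row 4 already has 4, which forces (4,1) = 2.
3 is placed in row 5, which forces (5,1) = 5.
The full grid is 1 2 5 4 3 / 4 3 2 5 1 / 3 4 1 2 5 / 2 5 3 1 4 / 5 1 4 3 2.

1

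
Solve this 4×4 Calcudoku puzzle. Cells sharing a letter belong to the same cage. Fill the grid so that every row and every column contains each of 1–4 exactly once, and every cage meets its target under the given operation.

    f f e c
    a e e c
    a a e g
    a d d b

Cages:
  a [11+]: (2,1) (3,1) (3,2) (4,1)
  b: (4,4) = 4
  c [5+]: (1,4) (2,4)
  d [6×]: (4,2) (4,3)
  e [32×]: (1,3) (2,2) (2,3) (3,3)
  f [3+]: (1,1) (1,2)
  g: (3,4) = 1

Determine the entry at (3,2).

The 4 cells of cage e must have product 32, which forces (2,2) = 4.
Cage g is a single given cell, so (3,4) = 1.
B is a freebie; hence (4,4) = 4.
The 4 cells of cage a must have sum 11; hence (3,1) = 4.
4 is placed in row 3; hence (3,3) = 2.
2 is placed in column 3, which forces (4,3) = 3.
Cage e has product 32, which forces (1,3) = 4.
Cage a needs sum 11; hence (2,1) = 3.
2 is placed in column 3, so (2,3) = 1.
Row 2 now contains 3, so (2,4) = 2.
Row 3 now contains 2, leaving (3,2) = 3.
Cage a has sum 11, so (4,1) = 1.
3 is placed in row 4, which forces (4,2) = 2.
Column 1 now contains 1, so (1,1) = 2.
2 is placed in column 2, which forces (1,2) = 1.
2 is placed in column 4, leaving (1,4) = 3.
The full grid is 2 1 4 3 / 3 4 1 2 / 4 3 2 1 / 1 2 3 4.

3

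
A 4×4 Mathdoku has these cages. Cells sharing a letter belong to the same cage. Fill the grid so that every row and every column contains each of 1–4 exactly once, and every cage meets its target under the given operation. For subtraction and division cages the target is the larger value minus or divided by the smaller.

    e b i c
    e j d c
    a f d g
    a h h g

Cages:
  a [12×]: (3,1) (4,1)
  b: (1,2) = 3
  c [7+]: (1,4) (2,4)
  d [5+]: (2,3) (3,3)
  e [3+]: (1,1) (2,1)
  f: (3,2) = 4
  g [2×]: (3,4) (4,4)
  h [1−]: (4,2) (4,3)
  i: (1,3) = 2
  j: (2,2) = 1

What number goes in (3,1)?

Cage b is a single given cell; hence (1,2) = 3.
Cage i is given; hence (1,3) = 2.
Row 1 already has 3, leaving (1,4) = 4.
Cage j is given; hence (2,2) = 1.
4 is placed in column 4, leaving (2,4) = 3.
F is a freebie, which forces (3,2) = 4.
Column 2 now contains 4, so (4,2) = 2.
Row 4 now contains 2, leaving (4,4) = 1.
Row 1 now contains 2, leaving (1,1) = 1.
1 is placed in row 2, so (2,1) = 2.
Row 2 already has 3, so (2,3) = 4.
4 is placed in row 3, so (3,1) = 3.
Cage d's pair has sum 5, which forces (3,3) = 1.
Column 4 now contains 1, leaving (3,4) = 2.
Cage a's pair has product 12, so (4,1) = 4.
Cage h needs two cells with difference 1, which forces (4,3) = 3.
Filled in: 1 3 2 4 / 2 1 4 3 / 3 4 1 2 / 4 2 3 1.

3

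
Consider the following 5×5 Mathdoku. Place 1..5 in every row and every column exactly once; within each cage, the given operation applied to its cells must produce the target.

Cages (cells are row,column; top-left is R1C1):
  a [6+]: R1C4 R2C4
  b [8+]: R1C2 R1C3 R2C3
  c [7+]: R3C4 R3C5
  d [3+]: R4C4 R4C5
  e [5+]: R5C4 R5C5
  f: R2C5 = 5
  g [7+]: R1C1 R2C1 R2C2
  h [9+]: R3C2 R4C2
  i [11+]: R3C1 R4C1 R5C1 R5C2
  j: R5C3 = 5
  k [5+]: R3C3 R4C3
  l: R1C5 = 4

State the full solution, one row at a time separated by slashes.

Cage l is a single given cell; hence R1C5 = 4.
Cage f is given; hence R2C5 = 5.
J is a freebie, so R5C3 = 5.
The only place for 3 in column 4 is R5C4.
Cage e's pair has sum 5, which forces R5C5 = 2.
Cage c's pair has sum 7, which forces R3C4 = 4.
Column 5 already has 2, leaving R3C5 = 3.
Cage d's pair has sum 3, leaving R4C4 = 2.
Column 5 already has 2, which forces R4C5 = 1.
2 is placed in column 4, so R1C4 = 5.
4 is placed in column 4; hence R2C4 = 1.
Row 3 already has 4, so R3C2 = 5.
Cage h needs two cells with sum 9, so R4C2 = 4.
4 is placed in row 4, leaving R4C3 = 3.
Column 2 already has 4, so R5C2 = 1.
Column 2 now contains 1; hence R1C2 = 3.
The 3 cells of cage b must have sum 8, which forces R1C3 = 1.
The 3 cells of cage g must have sum 7, leaving R2C2 = 2.
Cage b needs sum 8, which forces R2C3 = 4.
Cage i has sum 11, leaving R3C1 = 1.
The two cells of cage k must have sum 5; hence R3C3 = 2.
4 is placed in row 4, so R4C1 = 5.
Row 5 now contains 1, so R5C1 = 4.
Row 1 now contains 1, which forces R1C1 = 2.
4 is placed in row 2, which forces R2C1 = 3.

2 3 1 5 4 / 3 2 4 1 5 / 1 5 2 4 3 / 5 4 3 2 1 / 4 1 5 3 2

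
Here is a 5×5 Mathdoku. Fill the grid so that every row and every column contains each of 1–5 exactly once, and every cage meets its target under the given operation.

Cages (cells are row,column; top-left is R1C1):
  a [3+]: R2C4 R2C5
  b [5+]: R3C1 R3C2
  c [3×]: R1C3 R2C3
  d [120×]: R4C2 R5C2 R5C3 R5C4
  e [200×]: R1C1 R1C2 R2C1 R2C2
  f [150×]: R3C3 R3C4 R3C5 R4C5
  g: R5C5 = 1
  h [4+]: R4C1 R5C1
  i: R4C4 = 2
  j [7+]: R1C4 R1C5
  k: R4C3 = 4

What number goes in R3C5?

3

K is a freebie, so R4C3 = 4.
Cage i is a single given cell, which forces R4C4 = 2.
Cage f needs product 150, leaving R4C5 = 5.
Cage g is given, so R5C5 = 1.
2 is placed in column 4, which forces R2C4 = 1.
Column 5 already has 1, which forces R2C5 = 2.
Column 5 now contains 2, which forces R3C5 = 3.
Cage h needs two cells with sum 4, which forces R4C1 = 1.
Row 4 already has 5; hence R4C2 = 3.
Row 5 now contains 1, leaving R5C1 = 3.
Cage c's pair has product 3, so R1C3 = 1.
Cage j's pair has sum 7; hence R1C4 = 3.
Column 5 already has 3, leaving R1C5 = 4.
1 is placed in row 2, which forces R2C3 = 3.
Cage b needs two cells with sum 5; hence R3C1 = 4.
Cage b needs two cells with sum 5, leaving R3C2 = 1.
Cage f has product 150, so R3C3 = 2.
Row 3 now contains 3; hence R3C4 = 5.
2 is placed in column 3; hence R5C3 = 5.
5 is placed in column 4; hence R5C4 = 4.
Cage e has product 200; hence R1C1 = 2.
The 4 cells of cage e must have product 200, which forces R1C2 = 5.
Column 1 already has 4, leaving R2C1 = 5.
Cage e has product 200, which forces R2C2 = 4.
Row 5 now contains 4, which forces R5C2 = 2.
Filled in: 2 5 1 3 4 / 5 4 3 1 2 / 4 1 2 5 3 / 1 3 4 2 5 / 3 2 5 4 1.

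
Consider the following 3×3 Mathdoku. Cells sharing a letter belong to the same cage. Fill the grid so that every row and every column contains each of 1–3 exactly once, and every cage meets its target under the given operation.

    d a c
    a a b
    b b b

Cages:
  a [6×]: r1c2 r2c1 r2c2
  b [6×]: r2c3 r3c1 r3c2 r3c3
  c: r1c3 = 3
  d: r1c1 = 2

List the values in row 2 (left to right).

3 2 1

D is a freebie, which forces r1c1 = 2.
C is a freebie, leaving r1c3 = 3.
Cage b has product 6, which forces r2c3 = 1.
Column 3 already has 3; hence r3c3 = 2.
Row 1 already has 3, which forces r1c2 = 1.
Row 2 already has 1; hence r2c1 = 3.
Cage a has product 6, which forces r2c2 = 2.
Column 1 already has 3, which forces r3c1 = 1.
Column 2 now contains 1, so r3c2 = 3.
Filled in: 2 1 3 / 3 2 1 / 1 3 2.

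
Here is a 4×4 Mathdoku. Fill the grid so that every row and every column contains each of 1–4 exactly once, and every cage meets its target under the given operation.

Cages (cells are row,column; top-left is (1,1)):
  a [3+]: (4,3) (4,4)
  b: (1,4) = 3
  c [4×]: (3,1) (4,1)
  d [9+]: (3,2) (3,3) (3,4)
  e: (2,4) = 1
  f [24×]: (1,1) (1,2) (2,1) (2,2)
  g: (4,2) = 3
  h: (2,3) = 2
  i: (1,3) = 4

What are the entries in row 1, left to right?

I is a freebie; hence (1,3) = 4.
B is a freebie, which forces (1,4) = 3.
H is a freebie, which forces (2,3) = 2.
E is a freebie, leaving (2,4) = 1.
Column 3 already has 2; hence (3,3) = 3.
G is a freebie, so (4,2) = 3.
Column 3 already has 2, which forces (4,3) = 1.
Column 4 now contains 1; hence (4,4) = 2.
Cage f needs product 24; hence (2,1) = 3.
3 is placed in column 2; hence (2,2) = 4.
Cage c needs two cells with product 4; hence (3,1) = 1.
Cage d has sum 9; hence (3,2) = 2.
Column 4 now contains 2; hence (3,4) = 4.
1 is placed in row 4, so (4,1) = 4.
Column 1 now contains 1; hence (1,1) = 2.
Column 2 now contains 2, leaving (1,2) = 1.
Completed grid: 2 1 4 3 / 3 4 2 1 / 1 2 3 4 / 4 3 1 2.

2 1 4 3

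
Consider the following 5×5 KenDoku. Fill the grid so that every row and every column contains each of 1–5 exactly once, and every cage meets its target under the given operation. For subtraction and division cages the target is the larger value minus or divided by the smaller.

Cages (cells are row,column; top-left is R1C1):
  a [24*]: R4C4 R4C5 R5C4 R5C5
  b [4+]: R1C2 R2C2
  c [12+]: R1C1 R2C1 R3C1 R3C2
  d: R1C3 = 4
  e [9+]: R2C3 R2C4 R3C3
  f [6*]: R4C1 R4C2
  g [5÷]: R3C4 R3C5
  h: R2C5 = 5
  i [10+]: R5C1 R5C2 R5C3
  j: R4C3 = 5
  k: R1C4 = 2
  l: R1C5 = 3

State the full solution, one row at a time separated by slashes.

D is a freebie, so R1C3 = 4.
K is a freebie, which forces R1C4 = 2.
L is a freebie, which forces R1C5 = 3.
Cage h is a single given cell, leaving R2C5 = 5.
5 is placed in column 5, leaving R3C5 = 1.
J is a freebie; hence R4C3 = 5.
Row 1 already has 3, so R1C2 = 1.
The two cells of cage b must have sum 4, leaving R2C2 = 3.
Row 2 now contains 3, leaving R2C3 = 2.
The 3 cells of cage e must have sum 9, which forces R2C4 = 4.
Column 3 already has 2; hence R3C3 = 3.
Row 3 now contains 1; hence R3C4 = 5.
Column 2 already has 3, leaving R4C2 = 2.
Row 4 already has 2; hence R4C5 = 4.
3 is placed in column 3, so R5C3 = 1.
Row 5 already has 1, which forces R5C4 = 3.
Column 5 now contains 4; hence R5C5 = 2.
Row 1 now contains 1, so R1C1 = 5.
Row 2 already has 4, leaving R2C1 = 1.
The 4 cells of cage c must have sum 12, so R3C1 = 2.
Column 2 now contains 2, leaving R3C2 = 4.
Row 4 already has 2, which forces R4C1 = 3.
3 is placed in column 4, leaving R4C4 = 1.
Column 1 already has 5, so R5C1 = 4.
4 is placed in column 2; hence R5C2 = 5.

5 1 4 2 3 / 1 3 2 4 5 / 2 4 3 5 1 / 3 2 5 1 4 / 4 5 1 3 2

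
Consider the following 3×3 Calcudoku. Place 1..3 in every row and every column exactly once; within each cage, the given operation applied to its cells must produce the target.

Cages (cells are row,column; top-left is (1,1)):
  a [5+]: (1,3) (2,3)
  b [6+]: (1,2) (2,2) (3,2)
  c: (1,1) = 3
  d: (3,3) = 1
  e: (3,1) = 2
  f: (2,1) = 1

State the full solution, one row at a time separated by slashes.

3 1 2 / 1 2 3 / 2 3 1

Cage c is given, leaving (1,1) = 3.
Row 1 already has 3; hence (1,3) = 2.
Cage f is given, leaving (2,1) = 1.
Column 3 already has 2, so (2,3) = 3.
E is a freebie, leaving (3,1) = 2.
D is a freebie, so (3,3) = 1.
Row 1 already has 2, leaving (1,2) = 1.
3 is placed in row 2, leaving (2,2) = 2.
Row 3 now contains 1, which forces (3,2) = 3.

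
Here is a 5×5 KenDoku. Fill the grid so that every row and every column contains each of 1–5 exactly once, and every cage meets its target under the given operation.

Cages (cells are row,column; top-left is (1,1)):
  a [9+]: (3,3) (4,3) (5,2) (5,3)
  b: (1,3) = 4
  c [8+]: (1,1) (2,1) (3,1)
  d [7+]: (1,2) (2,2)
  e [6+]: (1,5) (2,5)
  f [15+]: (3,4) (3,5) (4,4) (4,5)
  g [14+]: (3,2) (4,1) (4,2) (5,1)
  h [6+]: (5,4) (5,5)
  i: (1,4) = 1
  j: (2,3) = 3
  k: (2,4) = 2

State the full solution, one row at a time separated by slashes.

Cage b is a single given cell, so (1,3) = 4.
Cage i is given, so (1,4) = 1.
Cage j is given, which forces (2,3) = 3.
Cage k is given, so (2,4) = 2.
Cage a has sum 9, which forces (5,2) = 1.
1 is placed in row 5, so (5,5) = 2.
2 is placed in column 5, which forces (1,5) = 5.
Cage e needs two cells with sum 6, leaving (2,5) = 1.
Row 5 already has 2; hence (5,3) = 5.
Cage h needs two cells with sum 6, which forces (5,4) = 4.
The 3 cells of cage c must have sum 8, which forces (3,1) = 1.
1 is placed in row 3; hence (3,3) = 2.
Column 3 already has 2, which forces (4,3) = 1.
4 is placed in row 5, so (5,1) = 3.
Column 1 already has 3, which forces (1,1) = 2.
Row 1 already has 2, so (1,2) = 3.
Cage c needs sum 8, so (2,1) = 5.
5 is placed in row 2, which forces (2,2) = 4.
Column 2 now contains 4, so (3,2) = 5.
Row 3 now contains 5, leaving (3,4) = 3.
3 is placed in row 3, which forces (3,5) = 4.
5 is placed in column 1, so (4,1) = 4.
Column 2 now contains 5; hence (4,2) = 2.
Column 4 already has 3, so (4,4) = 5.
4 is placed in column 5, leaving (4,5) = 3.

2 3 4 1 5 / 5 4 3 2 1 / 1 5 2 3 4 / 4 2 1 5 3 / 3 1 5 4 2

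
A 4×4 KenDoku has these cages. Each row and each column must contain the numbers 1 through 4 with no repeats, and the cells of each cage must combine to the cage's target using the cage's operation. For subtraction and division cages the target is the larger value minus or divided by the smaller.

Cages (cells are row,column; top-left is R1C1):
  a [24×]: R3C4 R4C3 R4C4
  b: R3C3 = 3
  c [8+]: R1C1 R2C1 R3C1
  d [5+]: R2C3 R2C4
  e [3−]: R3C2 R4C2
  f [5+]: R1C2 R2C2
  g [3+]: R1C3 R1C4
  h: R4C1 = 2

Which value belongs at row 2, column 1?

Cage b is given; hence R3C3 = 3.
Cage h is given, which forces R4C1 = 2.
2 is placed in row 4, which forces R4C3 = 4.
4 is placed in row 4; hence R4C4 = 3.
Cage d's pair has sum 5, which forces R2C3 = 1.
The two cells of cage d must have sum 5; hence R2C4 = 4.
The two cells of cage e must have difference 3, leaving R3C2 = 4.
Cage a has product 24, leaving R3C4 = 2.
4 is placed in row 4, which forces R4C2 = 1.
Cage c needs sum 8, leaving R1C1 = 4.
Column 3 now contains 1, so R1C3 = 2.
Column 4 now contains 2, so R1C4 = 1.
Row 2 already has 4, leaving R2C1 = 3.
3 is placed in row 2, which forces R2C2 = 2.
Row 3 already has 4, leaving R3C1 = 1.
2 is placed in row 1, which forces R1C2 = 3.
Filled in: 4 3 2 1 / 3 2 1 4 / 1 4 3 2 / 2 1 4 3.

3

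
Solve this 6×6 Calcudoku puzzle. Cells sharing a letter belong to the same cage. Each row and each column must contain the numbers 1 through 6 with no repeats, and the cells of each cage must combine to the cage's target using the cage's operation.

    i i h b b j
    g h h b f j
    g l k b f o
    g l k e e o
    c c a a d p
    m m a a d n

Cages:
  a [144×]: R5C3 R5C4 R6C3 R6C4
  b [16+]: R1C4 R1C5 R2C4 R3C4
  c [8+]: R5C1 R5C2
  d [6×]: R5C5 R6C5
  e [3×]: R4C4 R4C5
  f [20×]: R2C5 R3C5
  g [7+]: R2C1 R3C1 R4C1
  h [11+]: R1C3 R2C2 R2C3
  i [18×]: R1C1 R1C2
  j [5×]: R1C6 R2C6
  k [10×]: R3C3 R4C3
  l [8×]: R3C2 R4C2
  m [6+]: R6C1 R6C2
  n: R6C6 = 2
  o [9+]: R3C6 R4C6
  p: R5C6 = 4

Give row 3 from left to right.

1 4 2 6 5 3

P is a freebie, so R5C6 = 4.
Cage n is given, which forces R6C6 = 2.
Row 4 needs a 5, and only R4C3 is open for it.
Column 3 now contains 5, which forces R3C3 = 2.
Row 3 already has 2; hence R3C2 = 4.
Row 3 now contains 4, so R3C5 = 5.
Cage l's pair has product 8, which forces R4C2 = 2.
Cage g has sum 7, leaving R2C1 = 2.
5 is placed in column 5, which forces R2C5 = 4.
Row 3 now contains 4, which forces R3C1 = 1.
The 3 cells of cage g must have sum 7, so R4C1 = 4.
1 is placed in column 1, leaving R6C1 = 5.
Row 6 now contains 5, leaving R6C2 = 1.
Cage h has sum 11, which forces R1C3 = 4.
Column 2 already has 1, leaving R2C2 = 6.
Cage h needs sum 11; hence R2C3 = 1.
1 is placed in row 2, leaving R2C6 = 5.
Column 1 now contains 5, so R5C1 = 3.
The two cells of cage c must have sum 8, which forces R5C2 = 5.
Row 5 now contains 3, which forces R5C3 = 6.
Column 3 now contains 6, which forces R6C3 = 3.
Row 6 already has 3, which forces R6C5 = 6.
3 is placed in column 1; hence R1C1 = 6.
Column 2 already has 6, so R1C2 = 3.
Cage b needs sum 16, which forces R1C4 = 5.
Cage b has sum 16; hence R1C5 = 2.
Column 6 already has 5; hence R1C6 = 1.
Row 2 already has 5; hence R2C4 = 3.
Cage b needs sum 16, which forces R3C4 = 6.
6 is placed in row 3, so R3C6 = 3.
Column 4 now contains 3, which forces R4C4 = 1.
1 is placed in row 4; hence R4C5 = 3.
3 is placed in column 6, so R4C6 = 6.
Cage a has product 144, so R5C4 = 2.
Cage d's pair has product 6; hence R5C5 = 1.
Row 6 now contains 6, leaving R6C4 = 4.
Completed grid: 6 3 4 5 2 1 / 2 6 1 3 4 5 / 1 4 2 6 5 3 / 4 2 5 1 3 6 / 3 5 6 2 1 4 / 5 1 3 4 6 2.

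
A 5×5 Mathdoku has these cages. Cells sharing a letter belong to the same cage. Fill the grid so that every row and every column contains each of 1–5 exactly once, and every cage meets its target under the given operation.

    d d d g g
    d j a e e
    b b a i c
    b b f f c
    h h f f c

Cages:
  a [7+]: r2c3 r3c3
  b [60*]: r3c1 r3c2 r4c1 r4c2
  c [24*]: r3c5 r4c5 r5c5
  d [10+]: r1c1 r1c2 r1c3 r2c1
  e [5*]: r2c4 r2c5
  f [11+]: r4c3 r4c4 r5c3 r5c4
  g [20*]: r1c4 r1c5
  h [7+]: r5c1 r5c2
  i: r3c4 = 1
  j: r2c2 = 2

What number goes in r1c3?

Cage j is a single given cell; hence r2c2 = 2.
Cage i is given, leaving r3c4 = 1.
1 is placed in column 4, leaving r2c4 = 5.
The two cells of cage e must have product 5, which forces r2c5 = 1.
Column 4 already has 5, leaving r1c4 = 4.
Cage g's pair has product 20, so r1c5 = 5.
Cage d has sum 10, so r2c1 = 4.
4 is placed in row 2; hence r2c3 = 3.
3 is placed in column 3; hence r3c3 = 4.
The 4 cells of cage b must have product 60, which forces r4c1 = 1.
Cage b needs product 60, so r4c2 = 4.
1 is placed in row 4, so r4c3 = 5.
Column 2 already has 4, so r5c2 = 5.
5 is placed in column 3, so r5c3 = 1.
Cage d has sum 10, leaving r1c1 = 3.
The 4 cells of cage d must have sum 10; hence r1c2 = 1.
Column 3 now contains 1; hence r1c3 = 2.
Cage b has product 60, which forces r3c1 = 5.
Column 2 already has 5, so r3c2 = 3.
Row 3 already has 3, so r3c5 = 2.
2 is placed in column 5, so r4c5 = 3.
Cage h's pair has sum 7, leaving r5c1 = 2.
2 is placed in row 5, which forces r5c4 = 3.
Cage c has product 24, which forces r5c5 = 4.
Row 4 now contains 3, so r4c4 = 2.
Completed grid: 3 1 2 4 5 / 4 2 3 5 1 / 5 3 4 1 2 / 1 4 5 2 3 / 2 5 1 3 4.

2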